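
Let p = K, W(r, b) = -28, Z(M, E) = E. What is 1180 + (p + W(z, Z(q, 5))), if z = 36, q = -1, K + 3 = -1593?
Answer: -444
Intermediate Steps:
K = -1596 (K = -3 - 1593 = -1596)
p = -1596
1180 + (p + W(z, Z(q, 5))) = 1180 + (-1596 - 28) = 1180 - 1624 = -444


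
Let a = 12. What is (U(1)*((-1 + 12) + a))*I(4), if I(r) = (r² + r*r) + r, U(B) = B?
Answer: 828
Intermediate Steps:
I(r) = r + 2*r² (I(r) = (r² + r²) + r = 2*r² + r = r + 2*r²)
(U(1)*((-1 + 12) + a))*I(4) = (1*((-1 + 12) + 12))*(4*(1 + 2*4)) = (1*(11 + 12))*(4*(1 + 8)) = (1*23)*(4*9) = 23*36 = 828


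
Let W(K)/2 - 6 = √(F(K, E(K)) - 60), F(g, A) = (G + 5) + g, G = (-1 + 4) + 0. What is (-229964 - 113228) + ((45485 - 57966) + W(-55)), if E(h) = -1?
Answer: -355661 + 2*I*√107 ≈ -3.5566e+5 + 20.688*I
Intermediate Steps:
G = 3 (G = 3 + 0 = 3)
F(g, A) = 8 + g (F(g, A) = (3 + 5) + g = 8 + g)
W(K) = 12 + 2*√(-52 + K) (W(K) = 12 + 2*√((8 + K) - 60) = 12 + 2*√(-52 + K))
(-229964 - 113228) + ((45485 - 57966) + W(-55)) = (-229964 - 113228) + ((45485 - 57966) + (12 + 2*√(-52 - 55))) = -343192 + (-12481 + (12 + 2*√(-107))) = -343192 + (-12481 + (12 + 2*(I*√107))) = -343192 + (-12481 + (12 + 2*I*√107)) = -343192 + (-12469 + 2*I*√107) = -355661 + 2*I*√107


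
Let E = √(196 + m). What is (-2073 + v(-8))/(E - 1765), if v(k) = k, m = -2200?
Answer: 3672965/3117229 + 4162*I*√501/3117229 ≈ 1.1783 + 0.029885*I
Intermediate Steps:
E = 2*I*√501 (E = √(196 - 2200) = √(-2004) = 2*I*√501 ≈ 44.766*I)
(-2073 + v(-8))/(E - 1765) = (-2073 - 8)/(2*I*√501 - 1765) = -2081/(-1765 + 2*I*√501)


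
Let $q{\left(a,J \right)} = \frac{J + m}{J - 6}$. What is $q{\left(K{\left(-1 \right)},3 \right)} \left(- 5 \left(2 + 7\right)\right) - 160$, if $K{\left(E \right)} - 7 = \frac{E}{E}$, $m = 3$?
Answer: $-70$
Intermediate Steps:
$K{\left(E \right)} = 8$ ($K{\left(E \right)} = 7 + \frac{E}{E} = 7 + 1 = 8$)
$q{\left(a,J \right)} = \frac{3 + J}{-6 + J}$ ($q{\left(a,J \right)} = \frac{J + 3}{J - 6} = \frac{3 + J}{-6 + J}$)
$q{\left(K{\left(-1 \right)},3 \right)} \left(- 5 \left(2 + 7\right)\right) - 160 = \frac{3 + 3}{-6 + 3} \left(- 5 \left(2 + 7\right)\right) - 160 = \frac{1}{-3} \cdot 6 \left(\left(-5\right) 9\right) - 160 = \left(- \frac{1}{3}\right) 6 \left(-45\right) - 160 = \left(-2\right) \left(-45\right) - 160 = 90 - 160 = -70$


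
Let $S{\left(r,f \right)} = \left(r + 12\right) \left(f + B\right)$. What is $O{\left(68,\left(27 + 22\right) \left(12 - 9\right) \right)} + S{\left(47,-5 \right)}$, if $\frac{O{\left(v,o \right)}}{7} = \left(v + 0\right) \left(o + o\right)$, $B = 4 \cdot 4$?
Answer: $140593$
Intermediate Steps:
$B = 16$
$O{\left(v,o \right)} = 14 o v$ ($O{\left(v,o \right)} = 7 \left(v + 0\right) \left(o + o\right) = 7 v 2 o = 7 \cdot 2 o v = 14 o v$)
$S{\left(r,f \right)} = \left(12 + r\right) \left(16 + f\right)$ ($S{\left(r,f \right)} = \left(r + 12\right) \left(f + 16\right) = \left(12 + r\right) \left(16 + f\right)$)
$O{\left(68,\left(27 + 22\right) \left(12 - 9\right) \right)} + S{\left(47,-5 \right)} = 14 \left(27 + 22\right) \left(12 - 9\right) 68 + \left(192 + 12 \left(-5\right) + 16 \cdot 47 - 235\right) = 14 \cdot 49 \cdot 3 \cdot 68 + \left(192 - 60 + 752 - 235\right) = 14 \cdot 147 \cdot 68 + 649 = 139944 + 649 = 140593$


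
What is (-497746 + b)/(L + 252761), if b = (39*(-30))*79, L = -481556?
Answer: 590176/228795 ≈ 2.5795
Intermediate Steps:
b = -92430 (b = -1170*79 = -92430)
(-497746 + b)/(L + 252761) = (-497746 - 92430)/(-481556 + 252761) = -590176/(-228795) = -590176*(-1/228795) = 590176/228795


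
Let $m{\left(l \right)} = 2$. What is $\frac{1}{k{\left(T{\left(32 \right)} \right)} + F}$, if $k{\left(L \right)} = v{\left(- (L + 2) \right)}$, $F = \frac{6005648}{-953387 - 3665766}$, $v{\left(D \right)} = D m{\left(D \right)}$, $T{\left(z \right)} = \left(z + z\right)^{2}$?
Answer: $- \frac{419923}{3442234876} \approx -0.00012199$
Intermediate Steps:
$T{\left(z \right)} = 4 z^{2}$ ($T{\left(z \right)} = \left(2 z\right)^{2} = 4 z^{2}$)
$v{\left(D \right)} = 2 D$ ($v{\left(D \right)} = D 2 = 2 D$)
$F = - \frac{545968}{419923}$ ($F = \frac{6005648}{-4619153} = 6005648 \left(- \frac{1}{4619153}\right) = - \frac{545968}{419923} \approx -1.3002$)
$k{\left(L \right)} = -4 - 2 L$ ($k{\left(L \right)} = 2 \left(- (L + 2)\right) = 2 \left(- (2 + L)\right) = 2 \left(-2 - L\right) = -4 - 2 L$)
$\frac{1}{k{\left(T{\left(32 \right)} \right)} + F} = \frac{1}{\left(-4 - 2 \cdot 4 \cdot 32^{2}\right) - \frac{545968}{419923}} = \frac{1}{\left(-4 - 2 \cdot 4 \cdot 1024\right) - \frac{545968}{419923}} = \frac{1}{\left(-4 - 8192\right) - \frac{545968}{419923}} = \frac{1}{-8196 - \frac{545968}{419923}} = \frac{1}{- \frac{3442234876}{419923}} = - \frac{419923}{3442234876}$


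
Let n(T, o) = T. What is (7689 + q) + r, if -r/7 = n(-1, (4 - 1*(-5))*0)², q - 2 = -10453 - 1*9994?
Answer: -12763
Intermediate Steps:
q = -20445 (q = 2 + (-10453 - 1*9994) = 2 + (-10453 - 9994) = 2 - 20447 = -20445)
r = -7 (r = -7*(-1)² = -7*1 = -7)
(7689 + q) + r = (7689 - 20445) - 7 = -12756 - 7 = -12763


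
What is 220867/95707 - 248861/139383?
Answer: 6967365334/13339928781 ≈ 0.52229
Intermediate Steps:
220867/95707 - 248861/139383 = 6967365334/13339928781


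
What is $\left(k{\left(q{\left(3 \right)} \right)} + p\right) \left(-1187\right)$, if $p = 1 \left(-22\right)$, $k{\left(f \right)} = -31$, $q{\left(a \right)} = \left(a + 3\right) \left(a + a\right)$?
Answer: $62911$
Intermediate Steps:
$q{\left(a \right)} = 2 a \left(3 + a\right)$ ($q{\left(a \right)} = \left(3 + a\right) 2 a = 2 a \left(3 + a\right)$)
$p = -22$
$\left(k{\left(q{\left(3 \right)} \right)} + p\right) \left(-1187\right) = \left(-31 - 22\right) \left(-1187\right) = \left(-53\right) \left(-1187\right) = 62911$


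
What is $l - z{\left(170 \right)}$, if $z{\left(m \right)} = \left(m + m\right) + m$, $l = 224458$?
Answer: $223948$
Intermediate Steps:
$z{\left(m \right)} = 3 m$ ($z{\left(m \right)} = 2 m + m = 3 m$)
$l - z{\left(170 \right)} = 224458 - 3 \cdot 170 = 224458 - 510 = 223948$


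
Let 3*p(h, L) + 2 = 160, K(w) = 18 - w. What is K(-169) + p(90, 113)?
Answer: 719/3 ≈ 239.67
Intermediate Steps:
p(h, L) = 158/3 (p(h, L) = -⅔ + (⅓)*160 = -⅔ + 160/3 = 158/3)
K(-169) + p(90, 113) = (18 - 1*(-169)) + 158/3 = (18 + 169) + 158/3 = 187 + 158/3 = 719/3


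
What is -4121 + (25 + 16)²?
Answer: -2440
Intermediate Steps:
-4121 + (25 + 16)² = -4121 + 41² = -4121 + 1681 = -2440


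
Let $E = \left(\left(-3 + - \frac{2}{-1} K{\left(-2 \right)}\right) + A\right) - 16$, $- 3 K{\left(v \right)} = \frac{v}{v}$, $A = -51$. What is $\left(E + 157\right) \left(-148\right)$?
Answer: $- \frac{38332}{3} \approx -12777.0$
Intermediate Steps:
$K{\left(v \right)} = - \frac{1}{3}$ ($K{\left(v \right)} = - \frac{v \frac{1}{v}}{3} = \left(- \frac{1}{3}\right) 1 = - \frac{1}{3}$)
$E = - \frac{212}{3}$ ($E = \left(\left(-3 + - \frac{2}{-1} \left(- \frac{1}{3}\right)\right) - 51\right) - 16 = \left(\left(-3 + \left(-2\right) \left(-1\right) \left(- \frac{1}{3}\right)\right) - 51\right) - 16 = \left(\left(-3 + 2 \left(- \frac{1}{3}\right)\right) - 51\right) - 16 = \left(\left(-3 - \frac{2}{3}\right) - 51\right) - 16 = \left(- \frac{11}{3} - 51\right) - 16 = - \frac{164}{3} - 16 = - \frac{212}{3} \approx -70.667$)
$\left(E + 157\right) \left(-148\right) = \left(- \frac{212}{3} + 157\right) \left(-148\right) = \frac{259}{3} \left(-148\right) = - \frac{38332}{3}$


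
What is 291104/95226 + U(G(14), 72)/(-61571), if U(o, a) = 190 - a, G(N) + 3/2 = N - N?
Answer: 8956163858/2931580023 ≈ 3.0551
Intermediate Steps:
G(N) = -3/2 (G(N) = -3/2 + (N - N) = -3/2 + 0 = -3/2)
291104/95226 + U(G(14), 72)/(-61571) = 291104/95226 + (190 - 1*72)/(-61571) = 291104*(1/95226) + (190 - 72)*(-1/61571) = 145552/47613 + 118*(-1/61571) = 145552/47613 - 118/61571 = 8956163858/2931580023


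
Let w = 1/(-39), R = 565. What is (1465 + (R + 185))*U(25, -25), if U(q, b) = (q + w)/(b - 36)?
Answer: -2157410/2379 ≈ -906.86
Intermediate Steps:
w = -1/39 ≈ -0.025641
U(q, b) = (-1/39 + q)/(-36 + b) (U(q, b) = (q - 1/39)/(b - 36) = (-1/39 + q)/(-36 + b))
(1465 + (R + 185))*U(25, -25) = (1465 + (565 + 185))*((-1/39 + 25)/(-36 - 25)) = (1465 + 750)*((974/39)/(-61)) = 2215*(-1/61*974/39) = 2215*(-974/2379) = -2157410/2379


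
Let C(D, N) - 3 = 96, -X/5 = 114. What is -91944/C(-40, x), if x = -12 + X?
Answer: -10216/11 ≈ -928.73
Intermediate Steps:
X = -570 (X = -5*114 = -570)
x = -582 (x = -12 - 570 = -582)
C(D, N) = 99 (C(D, N) = 3 + 96 = 99)
-91944/C(-40, x) = -91944/99 = -91944*1/99 = -10216/11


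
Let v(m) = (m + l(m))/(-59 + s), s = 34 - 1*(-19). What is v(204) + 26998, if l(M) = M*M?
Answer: 20028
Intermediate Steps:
s = 53 (s = 34 + 19 = 53)
l(M) = M²
v(m) = -m/6 - m²/6 (v(m) = (m + m²)/(-59 + 53) = (m + m²)/(-6) = (m + m²)*(-⅙) = -m/6 - m²/6)
v(204) + 26998 = (⅙)*204*(-1 - 1*204) + 26998 = (⅙)*204*(-1 - 204) + 26998 = (⅙)*204*(-205) + 26998 = -6970 + 26998 = 20028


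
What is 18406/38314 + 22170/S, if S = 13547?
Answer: 549383731/259519879 ≈ 2.1169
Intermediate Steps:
18406/38314 + 22170/S = 18406/38314 + 22170/13547 = 18406*(1/38314) + 22170*(1/13547) = 9203/19157 + 22170/13547 = 549383731/259519879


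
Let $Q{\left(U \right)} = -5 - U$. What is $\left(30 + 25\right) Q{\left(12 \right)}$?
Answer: $-935$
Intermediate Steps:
$\left(30 + 25\right) Q{\left(12 \right)} = \left(30 + 25\right) \left(-5 - 12\right) = 55 \left(-5 - 12\right) = 55 \left(-17\right) = -935$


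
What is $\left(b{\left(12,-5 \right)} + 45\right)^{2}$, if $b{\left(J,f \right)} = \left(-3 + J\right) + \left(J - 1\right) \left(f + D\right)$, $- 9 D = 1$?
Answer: $\frac{400}{81} \approx 4.9383$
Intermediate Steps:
$D = - \frac{1}{9}$ ($D = \left(- \frac{1}{9}\right) 1 = - \frac{1}{9} \approx -0.11111$)
$b{\left(J,f \right)} = -3 + J + \left(-1 + J\right) \left(- \frac{1}{9} + f\right)$ ($b{\left(J,f \right)} = \left(-3 + J\right) + \left(J - 1\right) \left(f - \frac{1}{9}\right) = \left(-3 + J\right) + \left(-1 + J\right) \left(- \frac{1}{9} + f\right) = -3 + J + \left(-1 + J\right) \left(- \frac{1}{9} + f\right)$)
$\left(b{\left(12,-5 \right)} + 45\right)^{2} = \left(\left(- \frac{26}{9} - -5 + \frac{8}{9} \cdot 12 + 12 \left(-5\right)\right) + 45\right)^{2} = \left(\left(- \frac{26}{9} + 5 + \frac{32}{3} - 60\right) + 45\right)^{2} = \left(- \frac{425}{9} + 45\right)^{2} = \left(- \frac{20}{9}\right)^{2} = \frac{400}{81}$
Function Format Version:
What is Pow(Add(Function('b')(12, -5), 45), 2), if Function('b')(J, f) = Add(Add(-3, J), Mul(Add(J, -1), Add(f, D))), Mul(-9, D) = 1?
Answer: Rational(400, 81) ≈ 4.9383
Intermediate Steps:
D = Rational(-1, 9) (D = Mul(Rational(-1, 9), 1) = Rational(-1, 9) ≈ -0.11111)
Function('b')(J, f) = Add(-3, J, Mul(Add(-1, J), Add(Rational(-1, 9), f))) (Function('b')(J, f) = Add(Add(-3, J), Mul(Add(J, -1), Add(f, Rational(-1, 9)))) = Add(Add(-3, J), Mul(Add(-1, J), Add(Rational(-1, 9), f))) = Add(-3, J, Mul(Add(-1, J), Add(Rational(-1, 9), f))))
Pow(Add(Function('b')(12, -5), 45), 2) = Pow(Add(Add(Rational(-26, 9), Mul(-1, -5), Mul(Rational(8, 9), 12), Mul(12, -5)), 45), 2) = Pow(Add(Add(Rational(-26, 9), 5, Rational(32, 3), -60), 45), 2) = Pow(Add(Rational(-425, 9), 45), 2) = Pow(Rational(-20, 9), 2) = Rational(400, 81)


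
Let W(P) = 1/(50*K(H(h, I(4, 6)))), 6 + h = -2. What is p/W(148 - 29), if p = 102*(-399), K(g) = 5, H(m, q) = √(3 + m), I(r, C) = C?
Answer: -10174500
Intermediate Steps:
h = -8 (h = -6 - 2 = -8)
W(P) = 1/250 (W(P) = 1/(50*5) = 1/250)
p = -40698
p/W(148 - 29) = -40698/1/250 = -40698*250 = -10174500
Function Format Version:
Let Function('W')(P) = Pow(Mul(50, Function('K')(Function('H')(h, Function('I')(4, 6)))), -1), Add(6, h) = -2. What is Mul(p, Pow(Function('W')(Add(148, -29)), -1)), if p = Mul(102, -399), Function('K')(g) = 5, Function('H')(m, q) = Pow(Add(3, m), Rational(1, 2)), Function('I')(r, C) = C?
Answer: -10174500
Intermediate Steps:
h = -8 (h = Add(-6, -2) = -8)
Function('W')(P) = Rational(1, 250) (Function('W')(P) = Pow(Mul(50, 5), -1) = Pow(250, -1) = Rational(1, 250))
p = -40698
Mul(p, Pow(Function('W')(Add(148, -29)), -1)) = Mul(-40698, Pow(Rational(1, 250), -1)) = Mul(-40698, 250) = -10174500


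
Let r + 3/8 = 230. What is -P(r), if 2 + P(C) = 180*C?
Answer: -82661/2 ≈ -41331.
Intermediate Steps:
r = 1837/8 (r = -3/8 + 230 = 1837/8 ≈ 229.63)
P(C) = -2 + 180*C
-P(r) = -(-2 + 180*(1837/8)) = -(-2 + 82665/2) = -1*82661/2 = -82661/2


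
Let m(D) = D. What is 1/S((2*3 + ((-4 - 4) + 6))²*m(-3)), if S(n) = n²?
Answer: 1/2304 ≈ 0.00043403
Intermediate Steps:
1/S((2*3 + ((-4 - 4) + 6))²*m(-3)) = 1/(((2*3 + ((-4 - 4) + 6))²*(-3))²) = 1/(((6 + (-8 + 6))²*(-3))²) = 1/(((6 - 2)²*(-3))²) = 1/((4²*(-3))²) = 1/((16*(-3))²) = 1/((-48)²) = 1/2304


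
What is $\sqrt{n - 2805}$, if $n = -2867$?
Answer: $2 i \sqrt{1418} \approx 75.313 i$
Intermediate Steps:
$\sqrt{n - 2805} = \sqrt{-2867 - 2805} = \sqrt{-5672} = 2 i \sqrt{1418}$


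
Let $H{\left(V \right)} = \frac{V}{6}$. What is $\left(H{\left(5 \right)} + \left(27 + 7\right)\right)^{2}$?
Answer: $\frac{43681}{36} \approx 1213.4$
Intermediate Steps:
$H{\left(V \right)} = \frac{V}{6}$ ($H{\left(V \right)} = V \frac{1}{6} = \frac{V}{6}$)
$\left(H{\left(5 \right)} + \left(27 + 7\right)\right)^{2} = \left(\frac{1}{6} \cdot 5 + \left(27 + 7\right)\right)^{2} = \left(\frac{5}{6} + 34\right)^{2} = \left(\frac{209}{6}\right)^{2} = \frac{43681}{36}$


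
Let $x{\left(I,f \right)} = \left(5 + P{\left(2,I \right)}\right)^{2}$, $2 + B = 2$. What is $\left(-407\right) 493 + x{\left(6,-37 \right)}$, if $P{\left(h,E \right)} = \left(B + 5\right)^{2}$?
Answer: $-199751$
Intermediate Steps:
$B = 0$ ($B = -2 + 2 = 0$)
$P{\left(h,E \right)} = 25$ ($P{\left(h,E \right)} = \left(0 + 5\right)^{2} = 5^{2} = 25$)
$x{\left(I,f \right)} = 900$ ($x{\left(I,f \right)} = \left(5 + 25\right)^{2} = 30^{2} = 900$)
$\left(-407\right) 493 + x{\left(6,-37 \right)} = \left(-407\right) 493 + 900 = -200651 + 900 = -199751$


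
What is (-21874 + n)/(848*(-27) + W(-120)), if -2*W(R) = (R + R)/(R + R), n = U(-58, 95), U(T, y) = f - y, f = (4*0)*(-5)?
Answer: 43938/45793 ≈ 0.95949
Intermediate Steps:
f = 0 (f = 0*(-5) = 0)
U(T, y) = -y (U(T, y) = 0 - y = -y)
n = -95 (n = -1*95 = -95)
W(R) = -½ (W(R) = -(R + R)/(2*(R + R)) = -2*R/(2*(2*R)) = -2*R*1/(2*R)/2 = -½*1 = -½)
(-21874 + n)/(848*(-27) + W(-120)) = (-21874 - 95)/(848*(-27) - ½) = -21969/(-22896 - ½) = -21969/(-45793/2) = -21969*(-2/45793) = 43938/45793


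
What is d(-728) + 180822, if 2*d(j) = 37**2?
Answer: 363013/2 ≈ 1.8151e+5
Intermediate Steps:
d(j) = 1369/2 (d(j) = (1/2)*37**2 = (1/2)*1369 = 1369/2)
d(-728) + 180822 = 1369/2 + 180822 = 363013/2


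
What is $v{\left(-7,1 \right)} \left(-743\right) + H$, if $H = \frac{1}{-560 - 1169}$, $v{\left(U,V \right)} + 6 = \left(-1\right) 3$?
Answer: $\frac{11561822}{1729} \approx 6687.0$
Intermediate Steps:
$v{\left(U,V \right)} = -9$ ($v{\left(U,V \right)} = -6 - 3 = -9$)
$H = - \frac{1}{1729}$ ($H = \frac{1}{-1729} = - \frac{1}{1729} \approx -0.00057837$)
$v{\left(-7,1 \right)} \left(-743\right) + H = \left(-9\right) \left(-743\right) - \frac{1}{1729} = 6687 - \frac{1}{1729} = \frac{11561822}{1729}$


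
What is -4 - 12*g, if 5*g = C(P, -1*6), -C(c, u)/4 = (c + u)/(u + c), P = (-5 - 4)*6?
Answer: 28/5 ≈ 5.6000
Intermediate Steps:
P = -54 (P = -9*6 = -54)
C(c, u) = -4 (C(c, u) = -4*(c + u)/(u + c) = -4*(c + u)/(c + u) = -4*1 = -4)
g = -4/5 (g = (1/5)*(-4) = -4/5 ≈ -0.80000)
-4 - 12*g = -4 - 12*(-4/5) = -4 + 48/5 = 28/5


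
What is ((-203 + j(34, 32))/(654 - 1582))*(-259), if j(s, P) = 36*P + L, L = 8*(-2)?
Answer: 241647/928 ≈ 260.40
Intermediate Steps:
L = -16
j(s, P) = -16 + 36*P (j(s, P) = 36*P - 16 = -16 + 36*P)
((-203 + j(34, 32))/(654 - 1582))*(-259) = ((-203 + (-16 + 36*32))/(654 - 1582))*(-259) = ((-203 + (-16 + 1152))/(-928))*(-259) = ((-203 + 1136)*(-1/928))*(-259) = (933*(-1/928))*(-259) = -933/928*(-259) = 241647/928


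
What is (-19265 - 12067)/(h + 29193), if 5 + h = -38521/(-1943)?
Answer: -20292692/18916935 ≈ -1.0727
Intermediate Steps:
h = 28806/1943 (h = -5 - 38521/(-1943) = -5 - 38521*(-1/1943) = -5 + 38521/1943 = 28806/1943 ≈ 14.826)
(-19265 - 12067)/(h + 29193) = (-19265 - 12067)/(28806/1943 + 29193) = -31332/56750805/1943 = -31332*1943/56750805 = -20292692/18916935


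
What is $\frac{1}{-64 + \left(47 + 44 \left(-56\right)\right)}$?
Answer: $- \frac{1}{2481} \approx -0.00040306$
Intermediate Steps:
$\frac{1}{-64 + \left(47 + 44 \left(-56\right)\right)} = \frac{1}{-64 + \left(47 - 2464\right)} = \frac{1}{-64 - 2417} = \frac{1}{-2481} = - \frac{1}{2481}$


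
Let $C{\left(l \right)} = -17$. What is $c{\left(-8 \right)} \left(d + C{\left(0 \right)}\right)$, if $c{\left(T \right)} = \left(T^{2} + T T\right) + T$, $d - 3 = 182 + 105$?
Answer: $32760$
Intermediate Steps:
$d = 290$ ($d = 3 + \left(182 + 105\right) = 3 + 287 = 290$)
$c{\left(T \right)} = T + 2 T^{2}$ ($c{\left(T \right)} = \left(T^{2} + T^{2}\right) + T = 2 T^{2} + T = T + 2 T^{2}$)
$c{\left(-8 \right)} \left(d + C{\left(0 \right)}\right) = - 8 \left(1 + 2 \left(-8\right)\right) \left(290 - 17\right) = - 8 \left(1 - 16\right) 273 = \left(-8\right) \left(-15\right) 273 = 120 \cdot 273 = 32760$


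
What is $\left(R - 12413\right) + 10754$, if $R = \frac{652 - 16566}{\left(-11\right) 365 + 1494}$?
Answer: $- \frac{4166425}{2521} \approx -1652.7$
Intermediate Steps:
$R = \frac{15914}{2521}$ ($R = - \frac{15914}{-4015 + 1494} = - \frac{15914}{-2521} = \left(-15914\right) \left(- \frac{1}{2521}\right) = \frac{15914}{2521} \approx 6.3126$)
$\left(R - 12413\right) + 10754 = \left(\frac{15914}{2521} - 12413\right) + 10754 = - \frac{31277259}{2521} + 10754 = - \frac{4166425}{2521}$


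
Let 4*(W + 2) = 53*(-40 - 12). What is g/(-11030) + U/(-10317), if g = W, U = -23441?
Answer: 265683277/113796510 ≈ 2.3347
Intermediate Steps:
W = -691 (W = -2 + (53*(-40 - 12))/4 = -2 + (53*(-52))/4 = -2 + (¼)*(-2756) = -2 - 689 = -691)
g = -691
g/(-11030) + U/(-10317) = -691/(-11030) - 23441/(-10317) = -691*(-1/11030) - 23441*(-1/10317) = 691/11030 + 23441/10317 = 265683277/113796510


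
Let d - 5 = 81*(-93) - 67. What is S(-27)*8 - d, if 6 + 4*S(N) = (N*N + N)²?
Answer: 993191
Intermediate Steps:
S(N) = -3/2 + (N + N²)²/4 (S(N) = -3/2 + (N*N + N)²/4 = -3/2 + (N² + N)²/4 = -3/2 + (N + N²)²/4)
d = -7595 (d = 5 + (81*(-93) - 67) = 5 + (-7533 - 67) = 5 - 7600 = -7595)
S(-27)*8 - d = (-3/2 + (¼)*(-27)²*(1 - 27)²)*8 - 1*(-7595) = (-3/2 + (¼)*729*(-26)²)*8 + 7595 = (-3/2 + (¼)*729*676)*8 + 7595 = (-3/2 + 123201)*8 + 7595 = (246399/2)*8 + 7595 = 985596 + 7595 = 993191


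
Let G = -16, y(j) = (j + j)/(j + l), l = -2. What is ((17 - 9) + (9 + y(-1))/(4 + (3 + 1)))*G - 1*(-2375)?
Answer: 6683/3 ≈ 2227.7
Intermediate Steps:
y(j) = 2*j/(-2 + j) (y(j) = (j + j)/(j - 2) = (2*j)/(-2 + j) = 2*j/(-2 + j))
((17 - 9) + (9 + y(-1))/(4 + (3 + 1)))*G - 1*(-2375) = ((17 - 9) + (9 + 2*(-1)/(-2 - 1))/(4 + (3 + 1)))*(-16) - 1*(-2375) = (8 + (9 + 2*(-1)/(-3))/(4 + 4))*(-16) + 2375 = (8 + (9 + 2*(-1)*(-1/3))/8)*(-16) + 2375 = (8 + (9 + 2/3)*(1/8))*(-16) + 2375 = (8 + (29/3)*(1/8))*(-16) + 2375 = (8 + 29/24)*(-16) + 2375 = (221/24)*(-16) + 2375 = -442/3 + 2375 = 6683/3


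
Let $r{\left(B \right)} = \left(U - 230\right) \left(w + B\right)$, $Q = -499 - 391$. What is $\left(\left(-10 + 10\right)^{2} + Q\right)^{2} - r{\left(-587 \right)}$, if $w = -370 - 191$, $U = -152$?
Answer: $353564$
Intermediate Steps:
$Q = -890$
$w = -561$
$r{\left(B \right)} = 214302 - 382 B$ ($r{\left(B \right)} = \left(-152 - 230\right) \left(-561 + B\right) = - 382 \left(-561 + B\right) = 214302 - 382 B$)
$\left(\left(-10 + 10\right)^{2} + Q\right)^{2} - r{\left(-587 \right)} = \left(\left(-10 + 10\right)^{2} - 890\right)^{2} - \left(214302 - -224234\right) = \left(0^{2} - 890\right)^{2} - \left(214302 + 224234\right) = \left(0 - 890\right)^{2} - 438536 = \left(-890\right)^{2} - 438536 = 792100 - 438536 = 353564$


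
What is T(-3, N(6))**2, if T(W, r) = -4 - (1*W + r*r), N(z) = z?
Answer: 1369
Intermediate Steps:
T(W, r) = -4 - W - r**2 (T(W, r) = -4 - (W + r**2) = -4 + (-W - r**2) = -4 - W - r**2)
T(-3, N(6))**2 = (-4 - 1*(-3) - 1*6**2)**2 = (-4 + 3 - 1*36)**2 = (-4 + 3 - 36)**2 = (-37)**2 = 1369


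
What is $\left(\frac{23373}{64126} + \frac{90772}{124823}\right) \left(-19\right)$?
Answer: $- \frac{166028331769}{8004399698} \approx -20.742$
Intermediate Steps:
$\left(\frac{23373}{64126} + \frac{90772}{124823}\right) \left(-19\right) = \frac{8738333251}{8004399698} \left(-19\right) = - \frac{166028331769}{8004399698}$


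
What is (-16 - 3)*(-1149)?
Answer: 21831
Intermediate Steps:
(-16 - 3)*(-1149) = -19*(-1149) = 21831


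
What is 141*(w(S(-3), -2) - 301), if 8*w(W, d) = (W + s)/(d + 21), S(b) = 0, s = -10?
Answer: -3226221/76 ≈ -42450.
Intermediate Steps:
w(W, d) = (-10 + W)/(8*(21 + d)) (w(W, d) = ((W - 10)/(d + 21))/8 = ((-10 + W)/(21 + d))/8 = (-10 + W)/(8*(21 + d)))
141*(w(S(-3), -2) - 301) = 141*((-10 + 0)/(8*(21 - 2)) - 301) = 141*((⅛)*(-10)/19 - 301) = 141*((⅛)*(1/19)*(-10) - 301) = 141*(-5/76 - 301) = 141*(-22881/76) = -3226221/76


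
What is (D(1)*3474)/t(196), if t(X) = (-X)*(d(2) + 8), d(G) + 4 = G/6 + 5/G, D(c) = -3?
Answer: 15633/2009 ≈ 7.7815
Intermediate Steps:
d(G) = -4 + 5/G + G/6 (d(G) = -4 + (G/6 + 5/G) = -4 + (5/G + G/6) = -4 + 5/G + G/6)
t(X) = -41*X/6 (t(X) = (-X)*((-4 + 5/2 + (⅙)*2) + 8) = (-X)*((-4 + 5*(½) + ⅓) + 8) = (-X)*((-4 + 5/2 + ⅓) + 8) = (-X)*(-7/6 + 8) = -X*(41/6) = -41*X/6)
(D(1)*3474)/t(196) = (-3*3474)/((-41/6*196)) = -10422/(-4018/3) = -10422*(-3/4018) = 15633/2009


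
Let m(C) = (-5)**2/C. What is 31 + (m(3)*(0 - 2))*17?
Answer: -757/3 ≈ -252.33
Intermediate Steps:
m(C) = 25/C
31 + (m(3)*(0 - 2))*17 = 31 + ((25/3)*(0 - 2))*17 = 31 + ((25*(1/3))*(-2))*17 = 31 + ((25/3)*(-2))*17 = 31 - 50/3*17 = 31 - 850/3 = -757/3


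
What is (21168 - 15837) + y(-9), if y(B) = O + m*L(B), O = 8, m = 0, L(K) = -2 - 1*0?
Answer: 5339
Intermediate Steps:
L(K) = -2 (L(K) = -2 + 0 = -2)
y(B) = 8 (y(B) = 8 + 0*(-2) = 8 + 0 = 8)
(21168 - 15837) + y(-9) = (21168 - 15837) + 8 = 5331 + 8 = 5339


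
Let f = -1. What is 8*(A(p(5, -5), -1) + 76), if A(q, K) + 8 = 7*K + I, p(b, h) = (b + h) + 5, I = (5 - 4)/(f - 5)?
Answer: 1460/3 ≈ 486.67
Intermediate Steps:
I = -⅙ (I = (5 - 4)/(-1 - 5) = 1/(-6) = 1*(-⅙) = -⅙ ≈ -0.16667)
p(b, h) = 5 + b + h
A(q, K) = -49/6 + 7*K (A(q, K) = -8 + (7*K - ⅙) = -8 + (-⅙ + 7*K) = -49/6 + 7*K)
8*(A(p(5, -5), -1) + 76) = 8*((-49/6 + 7*(-1)) + 76) = 8*((-49/6 - 7) + 76) = 8*(-91/6 + 76) = 8*(365/6) = 1460/3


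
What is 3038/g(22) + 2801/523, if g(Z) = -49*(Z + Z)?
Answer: 45409/11506 ≈ 3.9465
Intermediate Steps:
g(Z) = -98*Z
3038/g(22) + 2801/523 = 3038/((-98*22)) + 2801/523 = 3038/(-2156) + 2801*(1/523) = 3038*(-1/2156) + 2801/523 = -31/22 + 2801/523 = 45409/11506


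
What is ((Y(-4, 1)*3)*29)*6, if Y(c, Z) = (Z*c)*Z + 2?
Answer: -1044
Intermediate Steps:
Y(c, Z) = 2 + c*Z² (Y(c, Z) = c*Z² + 2 = 2 + c*Z²)
((Y(-4, 1)*3)*29)*6 = (((2 - 4*1²)*3)*29)*6 = (((2 - 4*1)*3)*29)*6 = (((2 - 4)*3)*29)*6 = (-2*3*29)*6 = -6*29*6 = -174*6 = -1044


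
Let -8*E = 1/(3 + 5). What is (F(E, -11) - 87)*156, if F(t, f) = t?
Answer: -217191/16 ≈ -13574.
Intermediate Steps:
E = -1/64 (E = -1/(8*(3 + 5)) = -1/8/8 = -1/8*1/8 = -1/64 ≈ -0.015625)
(F(E, -11) - 87)*156 = (-1/64 - 87)*156 = -5569/64*156 = -217191/16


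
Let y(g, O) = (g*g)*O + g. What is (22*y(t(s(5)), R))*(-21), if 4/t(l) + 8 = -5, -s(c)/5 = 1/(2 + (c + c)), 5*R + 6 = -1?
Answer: 171864/845 ≈ 203.39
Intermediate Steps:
R = -7/5 (R = -6/5 + (⅕)*(-1) = -6/5 - ⅕ = -7/5 ≈ -1.4000)
s(c) = -5/(2 + 2*c) (s(c) = -5/(2 + (c + c)) = -5/(2 + 2*c))
t(l) = -4/13 (t(l) = 4/(-8 - 5) = 4/(-13) = 4*(-1/13) = -4/13)
y(g, O) = g + O*g² (y(g, O) = g²*O + g = O*g² + g = g + O*g²)
(22*y(t(s(5)), R))*(-21) = (22*(-4*(1 - 7/5*(-4/13))/13))*(-21) = (22*(-4*(1 + 28/65)/13))*(-21) = (22*(-4/13*93/65))*(-21) = (22*(-372/845))*(-21) = -8184/845*(-21) = 171864/845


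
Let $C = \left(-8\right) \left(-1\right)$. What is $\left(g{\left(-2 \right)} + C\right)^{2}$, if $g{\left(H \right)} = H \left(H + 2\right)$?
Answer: $64$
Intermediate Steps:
$C = 8$
$g{\left(H \right)} = H \left(2 + H\right)$
$\left(g{\left(-2 \right)} + C\right)^{2} = \left(- 2 \left(2 - 2\right) + 8\right)^{2} = \left(\left(-2\right) 0 + 8\right)^{2} = \left(0 + 8\right)^{2} = 8^{2} = 64$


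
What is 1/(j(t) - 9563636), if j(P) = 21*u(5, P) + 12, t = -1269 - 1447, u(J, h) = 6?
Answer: -1/9563498 ≈ -1.0456e-7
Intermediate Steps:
t = -2716
j(P) = 138 (j(P) = 21*6 + 12 = 126 + 12 = 138)
1/(j(t) - 9563636) = 1/(138 - 9563636) = 1/(-9563498) = -1/9563498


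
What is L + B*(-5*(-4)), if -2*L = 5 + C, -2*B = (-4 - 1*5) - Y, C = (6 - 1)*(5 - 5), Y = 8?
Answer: 335/2 ≈ 167.50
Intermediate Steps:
C = 0 (C = 5*0 = 0)
B = 17/2 (B = -((-4 - 1*5) - 1*8)/2 = -((-4 - 5) - 8)/2 = -(-9 - 8)/2 = -½*(-17) = 17/2 ≈ 8.5000)
L = -5/2 (L = -(5 + 0)/2 = -½*5 = -5/2 ≈ -2.5000)
L + B*(-5*(-4)) = -5/2 + 17*(-5*(-4))/2 = -5/2 + (17/2)*20 = -5/2 + 170 = 335/2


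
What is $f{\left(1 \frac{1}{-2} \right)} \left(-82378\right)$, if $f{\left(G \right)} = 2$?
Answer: $-164756$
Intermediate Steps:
$f{\left(1 \frac{1}{-2} \right)} \left(-82378\right) = 2 \left(-82378\right) = -164756$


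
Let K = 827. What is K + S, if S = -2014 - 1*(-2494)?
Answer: 1307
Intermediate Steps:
S = 480 (S = -2014 + 2494 = 480)
K + S = 827 + 480 = 1307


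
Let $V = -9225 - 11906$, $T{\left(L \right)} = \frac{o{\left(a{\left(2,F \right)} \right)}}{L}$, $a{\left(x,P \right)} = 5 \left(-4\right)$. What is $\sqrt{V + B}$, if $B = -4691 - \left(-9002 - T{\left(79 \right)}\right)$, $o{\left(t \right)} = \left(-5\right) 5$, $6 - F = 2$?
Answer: $\frac{9 i \sqrt{1295995}}{79} \approx 129.69 i$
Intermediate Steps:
$F = 4$ ($F = 6 - 2 = 4$)
$a{\left(x,P \right)} = -20$
$o{\left(t \right)} = -25$
$T{\left(L \right)} = - \frac{25}{L}$
$B = \frac{340544}{79}$ ($B = -4691 - \left(-9002 - - \frac{25}{79}\right) = -4691 - \left(-9002 + \frac{25}{79}\right) = -4691 - - \frac{711133}{79} = -4691 + \frac{711133}{79} = \frac{340544}{79} \approx 4310.7$)
$V = -21131$ ($V = -9225 - 11906 = -21131$)
$\sqrt{V + B} = \sqrt{-21131 + \frac{340544}{79}} = \sqrt{- \frac{1328805}{79}} = \frac{9 i \sqrt{1295995}}{79}$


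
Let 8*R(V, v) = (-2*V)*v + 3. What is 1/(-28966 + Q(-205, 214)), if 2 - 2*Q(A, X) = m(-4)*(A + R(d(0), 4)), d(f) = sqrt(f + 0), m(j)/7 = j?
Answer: -4/127319 ≈ -3.1417e-5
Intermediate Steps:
m(j) = 7*j
d(f) = sqrt(f)
R(V, v) = 3/8 - V*v/4 (R(V, v) = ((-2*V)*v + 3)/8 = (-2*V*v + 3)/8 = (3 - 2*V*v)/8 = 3/8 - V*v/4)
Q(A, X) = 25/4 + 14*A (Q(A, X) = 1 - 7*(-4)*(A + (3/8 - 1/4*sqrt(0)*4))/2 = 1 - (-14)*(A + (3/8 - 1/4*0*4)) = 1 - (-14)*(A + (3/8 + 0)) = 1 - (-14)*(A + 3/8) = 1 - (-14)*(3/8 + A) = 1 - (-21/2 - 28*A)/2 = 1 + (21/4 + 14*A) = 25/4 + 14*A)
1/(-28966 + Q(-205, 214)) = 1/(-28966 + (25/4 + 14*(-205))) = 1/(-28966 + (25/4 - 2870)) = 1/(-28966 - 11455/4) = 1/(-127319/4) = -4/127319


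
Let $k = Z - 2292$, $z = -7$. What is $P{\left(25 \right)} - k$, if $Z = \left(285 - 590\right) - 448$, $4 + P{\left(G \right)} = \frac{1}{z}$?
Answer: $\frac{21286}{7} \approx 3040.9$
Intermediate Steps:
$P{\left(G \right)} = - \frac{29}{7}$ ($P{\left(G \right)} = -4 + \frac{1}{-7} = -4 - \frac{1}{7} = - \frac{29}{7}$)
$Z = -753$ ($Z = -305 - 448 = -753$)
$k = -3045$ ($k = -753 - 2292 = -3045$)
$P{\left(25 \right)} - k = - \frac{29}{7} - -3045 = - \frac{29}{7} + 3045 = \frac{21286}{7}$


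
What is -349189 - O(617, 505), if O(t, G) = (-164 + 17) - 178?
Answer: -348864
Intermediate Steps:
O(t, G) = -325 (O(t, G) = -147 - 178 = -325)
-349189 - O(617, 505) = -349189 - 1*(-325) = -349189 + 325 = -348864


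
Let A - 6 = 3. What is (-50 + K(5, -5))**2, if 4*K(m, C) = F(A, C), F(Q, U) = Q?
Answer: 36481/16 ≈ 2280.1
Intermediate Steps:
A = 9 (A = 6 + 3 = 9)
K(m, C) = 9/4 (K(m, C) = (1/4)*9 = 9/4)
(-50 + K(5, -5))**2 = (-50 + 9/4)**2 = (-191/4)**2 = 36481/16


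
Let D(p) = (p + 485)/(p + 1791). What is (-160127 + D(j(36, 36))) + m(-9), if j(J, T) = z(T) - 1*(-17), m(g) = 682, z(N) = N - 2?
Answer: -146848577/921 ≈ -1.5944e+5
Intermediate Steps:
z(N) = -2 + N
j(J, T) = 15 + T (j(J, T) = (-2 + T) - 1*(-17) = (-2 + T) + 17 = 15 + T)
D(p) = (485 + p)/(1791 + p)
(-160127 + D(j(36, 36))) + m(-9) = (-160127 + (485 + (15 + 36))/(1791 + (15 + 36))) + 682 = (-160127 + (485 + 51)/(1791 + 51)) + 682 = (-160127 + 536/1842) + 682 = (-160127 + (1/1842)*536) + 682 = (-160127 + 268/921) + 682 = -147476699/921 + 682 = -146848577/921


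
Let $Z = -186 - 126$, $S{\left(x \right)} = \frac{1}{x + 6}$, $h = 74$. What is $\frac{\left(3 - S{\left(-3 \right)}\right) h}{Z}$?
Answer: $- \frac{74}{117} \approx -0.63248$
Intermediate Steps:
$S{\left(x \right)} = \frac{1}{6 + x}$
$Z = -312$ ($Z = -186 - 126 = -312$)
$\frac{\left(3 - S{\left(-3 \right)}\right) h}{Z} = \frac{\left(3 - \frac{1}{6 - 3}\right) 74}{-312} = \left(3 - \frac{1}{3}\right) 74 \left(- \frac{1}{312}\right) = \frac{8}{3} \cdot 74 \left(- \frac{1}{312}\right) = \frac{592}{3} \left(- \frac{1}{312}\right) = - \frac{74}{117}$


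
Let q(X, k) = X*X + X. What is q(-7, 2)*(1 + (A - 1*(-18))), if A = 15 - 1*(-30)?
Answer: 2688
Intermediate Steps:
A = 45 (A = 15 + 30 = 45)
q(X, k) = X + X² (q(X, k) = X² + X = X + X²)
q(-7, 2)*(1 + (A - 1*(-18))) = (-7*(1 - 7))*(1 + (45 - 1*(-18))) = (-7*(-6))*(1 + (45 + 18)) = 42*(1 + 63) = 42*64 = 2688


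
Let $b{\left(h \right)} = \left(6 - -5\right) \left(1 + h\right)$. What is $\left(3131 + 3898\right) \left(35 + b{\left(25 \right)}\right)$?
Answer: $2256309$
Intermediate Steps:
$b{\left(h \right)} = 11 + 11 h$ ($b{\left(h \right)} = \left(6 + 5\right) \left(1 + h\right) = 11 \left(1 + h\right) = 11 + 11 h$)
$\left(3131 + 3898\right) \left(35 + b{\left(25 \right)}\right) = \left(3131 + 3898\right) \left(35 + \left(11 + 11 \cdot 25\right)\right) = 7029 \left(35 + \left(11 + 275\right)\right) = 7029 \left(35 + 286\right) = 7029 \cdot 321 = 2256309$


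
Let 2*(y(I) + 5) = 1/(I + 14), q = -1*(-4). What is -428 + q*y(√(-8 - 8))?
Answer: -23737/53 - 2*I/53 ≈ -447.87 - 0.037736*I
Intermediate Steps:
q = 4
y(I) = -5 + 1/(2*(14 + I)) (y(I) = -5 + 1/(2*(I + 14)) = -5 + 1/(2*(14 + I)))
-428 + q*y(√(-8 - 8)) = -428 + 4*((-139 - 10*√(-8 - 8))/(2*(14 + √(-8 - 8)))) = -428 + 4*((-139 - 40*I)/(2*(14 + √(-16)))) = -428 + 4*((-139 - 40*I)/(2*(14 + 4*I))) = -428 + 4*(((14 - 4*I)/212)*(-139 - 40*I)/2) = -428 + 4*((-139 - 40*I)*(14 - 4*I)/424) = -428 + (-139 - 40*I)*(14 - 4*I)/106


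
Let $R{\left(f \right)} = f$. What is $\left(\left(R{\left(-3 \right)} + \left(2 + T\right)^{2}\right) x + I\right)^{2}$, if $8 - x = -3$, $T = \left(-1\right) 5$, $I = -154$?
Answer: $7744$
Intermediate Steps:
$T = -5$
$x = 11$ ($x = 8 - -3 = 8 + 3 = 11$)
$\left(\left(R{\left(-3 \right)} + \left(2 + T\right)^{2}\right) x + I\right)^{2} = \left(\left(-3 + \left(2 - 5\right)^{2}\right) 11 - 154\right)^{2} = \left(\left(-3 + \left(-3\right)^{2}\right) 11 - 154\right)^{2} = \left(\left(-3 + 9\right) 11 - 154\right)^{2} = \left(6 \cdot 11 - 154\right)^{2} = \left(66 - 154\right)^{2} = \left(-88\right)^{2} = 7744$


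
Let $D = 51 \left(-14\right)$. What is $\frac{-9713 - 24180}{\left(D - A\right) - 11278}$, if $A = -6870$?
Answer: $\frac{33893}{5122} \approx 6.6171$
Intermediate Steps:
$D = -714$
$\frac{-9713 - 24180}{\left(D - A\right) - 11278} = \frac{-9713 - 24180}{\left(-714 - -6870\right) - 11278} = - \frac{33893}{\left(-714 + 6870\right) - 11278} = - \frac{33893}{6156 - 11278} = - \frac{33893}{-5122} = \left(-33893\right) \left(- \frac{1}{5122}\right) = \frac{33893}{5122}$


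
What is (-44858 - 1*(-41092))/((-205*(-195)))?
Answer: -3766/39975 ≈ -0.094209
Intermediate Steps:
(-44858 - 1*(-41092))/((-205*(-195))) = (-44858 + 41092)/39975 = -3766*1/39975 = -3766/39975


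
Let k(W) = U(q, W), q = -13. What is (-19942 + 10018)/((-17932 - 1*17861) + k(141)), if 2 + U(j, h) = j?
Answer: 827/2984 ≈ 0.27714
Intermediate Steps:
U(j, h) = -2 + j
k(W) = -15 (k(W) = -2 - 13 = -15)
(-19942 + 10018)/((-17932 - 1*17861) + k(141)) = (-19942 + 10018)/((-17932 - 1*17861) - 15) = -9924/((-17932 - 17861) - 15) = -9924/(-35793 - 15) = -9924/(-35808) = -9924*(-1/35808) = 827/2984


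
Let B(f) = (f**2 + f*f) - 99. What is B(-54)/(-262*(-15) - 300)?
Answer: 1911/1210 ≈ 1.5793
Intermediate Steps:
B(f) = -99 + 2*f**2 (B(f) = (f**2 + f**2) - 99 = 2*f**2 - 99 = -99 + 2*f**2)
B(-54)/(-262*(-15) - 300) = (-99 + 2*(-54)**2)/(-262*(-15) - 300) = (-99 + 2*2916)/(3930 - 300) = (-99 + 5832)/3630 = 5733*(1/3630) = 1911/1210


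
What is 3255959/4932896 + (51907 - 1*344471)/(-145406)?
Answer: 958311879849/358636337888 ≈ 2.6721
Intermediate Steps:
3255959/4932896 + (51907 - 1*344471)/(-145406) = 3255959*(1/4932896) + (51907 - 344471)*(-1/145406) = 3255959/4932896 - 292564*(-1/145406) = 3255959/4932896 + 146282/72703 = 958311879849/358636337888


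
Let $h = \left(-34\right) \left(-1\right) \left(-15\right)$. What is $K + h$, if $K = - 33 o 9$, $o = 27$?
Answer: $-8529$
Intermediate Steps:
$K = -8019$ ($K = \left(-33\right) 27 \cdot 9 = \left(-891\right) 9 = -8019$)
$h = -510$ ($h = 34 \left(-15\right) = -510$)
$K + h = -8019 - 510 = -8529$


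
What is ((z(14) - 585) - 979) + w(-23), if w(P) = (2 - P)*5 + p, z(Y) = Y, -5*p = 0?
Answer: -1425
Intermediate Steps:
p = 0 (p = -1/5*0 = 0)
w(P) = 10 - 5*P (w(P) = (2 - P)*5 + 0 = (10 - 5*P) + 0 = 10 - 5*P)
((z(14) - 585) - 979) + w(-23) = ((14 - 585) - 979) + (10 - 5*(-23)) = (-571 - 979) + (10 + 115) = -1550 + 125 = -1425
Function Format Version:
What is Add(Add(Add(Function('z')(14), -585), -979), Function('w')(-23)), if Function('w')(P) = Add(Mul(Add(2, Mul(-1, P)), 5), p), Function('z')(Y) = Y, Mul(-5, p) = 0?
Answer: -1425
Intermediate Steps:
p = 0 (p = Mul(Rational(-1, 5), 0) = 0)
Function('w')(P) = Add(10, Mul(-5, P)) (Function('w')(P) = Add(Mul(Add(2, Mul(-1, P)), 5), 0) = Add(Add(10, Mul(-5, P)), 0) = Add(10, Mul(-5, P)))
Add(Add(Add(Function('z')(14), -585), -979), Function('w')(-23)) = Add(Add(Add(14, -585), -979), Add(10, Mul(-5, -23))) = Add(Add(-571, -979), Add(10, 115)) = Add(-1550, 125) = -1425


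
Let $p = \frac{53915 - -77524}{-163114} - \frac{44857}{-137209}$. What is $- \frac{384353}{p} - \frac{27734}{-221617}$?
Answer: $\frac{272338606916644650504}{339321241271243} \approx 8.026 \cdot 10^{5}$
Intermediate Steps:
$p = - \frac{1531115579}{3197244118}$ ($p = \left(53915 + 77524\right) \left(- \frac{1}{163114}\right) - - \frac{44857}{137209} = 131439 \left(- \frac{1}{163114}\right) + \frac{44857}{137209} = - \frac{18777}{23302} + \frac{44857}{137209} = - \frac{1531115579}{3197244118} \approx -0.47889$)
$- \frac{384353}{p} - \frac{27734}{-221617} = - \frac{384353}{- \frac{1531115579}{3197244118}} - \frac{27734}{-221617} = \left(-384353\right) \left(- \frac{3197244118}{1531115579}\right) - - \frac{27734}{221617} = \frac{1228870368485654}{1531115579} + \frac{27734}{221617} = \frac{272338606916644650504}{339321241271243}$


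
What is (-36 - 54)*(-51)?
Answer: 4590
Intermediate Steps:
(-36 - 54)*(-51) = -90*(-51) = 4590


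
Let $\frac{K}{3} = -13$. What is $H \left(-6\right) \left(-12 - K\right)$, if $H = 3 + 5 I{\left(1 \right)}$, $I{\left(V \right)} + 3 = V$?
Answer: $1134$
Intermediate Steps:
$K = -39$ ($K = 3 \left(-13\right) = -39$)
$I{\left(V \right)} = -3 + V$
$H = -7$ ($H = 3 + 5 \left(-3 + 1\right) = 3 + 5 \left(-2\right) = 3 - 10 = -7$)
$H \left(-6\right) \left(-12 - K\right) = \left(-7\right) \left(-6\right) \left(-12 - -39\right) = 42 \left(-12 + 39\right) = 42 \cdot 27 = 1134$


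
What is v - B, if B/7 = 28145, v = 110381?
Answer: -86634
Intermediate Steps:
B = 197015 (B = 7*28145 = 197015)
v - B = 110381 - 1*197015 = 110381 - 197015 = -86634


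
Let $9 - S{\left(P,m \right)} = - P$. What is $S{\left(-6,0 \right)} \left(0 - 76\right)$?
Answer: $-228$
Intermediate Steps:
$S{\left(P,m \right)} = 9 + P$ ($S{\left(P,m \right)} = 9 - - P = 9 + P$)
$S{\left(-6,0 \right)} \left(0 - 76\right) = \left(9 - 6\right) \left(0 - 76\right) = 3 \left(-76\right) = -228$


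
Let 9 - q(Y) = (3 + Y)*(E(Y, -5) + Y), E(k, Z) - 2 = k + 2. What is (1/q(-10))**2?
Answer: 1/10609 ≈ 9.4260e-5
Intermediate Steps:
E(k, Z) = 4 + k (E(k, Z) = 2 + (k + 2) = 2 + (2 + k) = 4 + k)
q(Y) = 9 - (3 + Y)*(4 + 2*Y) (q(Y) = 9 - (3 + Y)*((4 + Y) + Y) = 9 - (3 + Y)*(4 + 2*Y))
(1/q(-10))**2 = (1/(-3 - 10*(-10) - 2*(-10)**2))**2 = (1/(-3 + 100 - 2*100))**2 = (1/(-3 + 100 - 200))**2 = (1/(-103))**2 = (-1/103)**2 = 1/10609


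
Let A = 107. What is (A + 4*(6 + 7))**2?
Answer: 25281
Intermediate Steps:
(A + 4*(6 + 7))**2 = (107 + 4*(6 + 7))**2 = (107 + 4*13)**2 = (107 + 52)**2 = 159**2 = 25281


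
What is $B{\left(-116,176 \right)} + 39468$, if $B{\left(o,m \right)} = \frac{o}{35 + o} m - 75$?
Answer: $\frac{3211249}{81} \approx 39645.0$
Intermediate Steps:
$B{\left(o,m \right)} = -75 + \frac{m o}{35 + o}$ ($B{\left(o,m \right)} = \frac{o}{35 + o} m - 75 = \frac{m o}{35 + o} - 75 = -75 + \frac{m o}{35 + o}$)
$B{\left(-116,176 \right)} + 39468 = \frac{-2625 - -8700 + 176 \left(-116\right)}{35 - 116} + 39468 = \frac{-2625 + 8700 - 20416}{-81} + 39468 = \left(- \frac{1}{81}\right) \left(-14341\right) + 39468 = \frac{14341}{81} + 39468 = \frac{3211249}{81}$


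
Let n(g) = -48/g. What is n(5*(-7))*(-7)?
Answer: -48/5 ≈ -9.6000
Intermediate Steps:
n(5*(-7))*(-7) = -48/(5*(-7))*(-7) = -48/(-35)*(-7) = -48*(-1/35)*(-7) = (48/35)*(-7) = -48/5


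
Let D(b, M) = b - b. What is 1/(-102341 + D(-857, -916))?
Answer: -1/102341 ≈ -9.7713e-6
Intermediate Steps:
D(b, M) = 0
1/(-102341 + D(-857, -916)) = 1/(-102341 + 0) = 1/(-102341) = -1/102341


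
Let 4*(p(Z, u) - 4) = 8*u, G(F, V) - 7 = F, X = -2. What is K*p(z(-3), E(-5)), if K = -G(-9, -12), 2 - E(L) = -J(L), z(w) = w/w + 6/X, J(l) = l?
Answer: -4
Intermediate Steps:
G(F, V) = 7 + F
z(w) = -2 (z(w) = w/w + 6/(-2) = 1 + 6*(-½) = 1 - 3 = -2)
E(L) = 2 + L (E(L) = 2 - (-1)*L = 2 + L)
p(Z, u) = 4 + 2*u (p(Z, u) = 4 + (8*u)/4 = 4 + 2*u)
K = 2 (K = -(7 - 9) = -1*(-2) = 2)
K*p(z(-3), E(-5)) = 2*(4 + 2*(2 - 5)) = 2*(4 + 2*(-3)) = 2*(4 - 6) = 2*(-2) = -4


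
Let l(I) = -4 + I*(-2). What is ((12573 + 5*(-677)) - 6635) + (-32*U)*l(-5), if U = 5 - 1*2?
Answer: 1977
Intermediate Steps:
U = 3 (U = 5 - 2 = 3)
l(I) = -4 - 2*I
((12573 + 5*(-677)) - 6635) + (-32*U)*l(-5) = ((12573 + 5*(-677)) - 6635) + (-32*3)*(-4 - 2*(-5)) = ((12573 - 3385) - 6635) - 96*(-4 + 10) = (9188 - 6635) - 96*6 = 2553 - 576 = 1977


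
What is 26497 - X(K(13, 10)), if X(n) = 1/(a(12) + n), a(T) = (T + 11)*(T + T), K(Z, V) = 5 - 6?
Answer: 14599846/551 ≈ 26497.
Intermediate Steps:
K(Z, V) = -1
a(T) = 2*T*(11 + T) (a(T) = (11 + T)*(2*T) = 2*T*(11 + T))
X(n) = 1/(552 + n) (X(n) = 1/(2*12*(11 + 12) + n) = 1/(2*12*23 + n) = 1/(552 + n))
26497 - X(K(13, 10)) = 26497 - 1/(552 - 1) = 26497 - 1/551 = 14599846/551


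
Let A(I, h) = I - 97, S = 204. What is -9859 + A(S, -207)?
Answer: -9752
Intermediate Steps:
A(I, h) = -97 + I
-9859 + A(S, -207) = -9859 + (-97 + 204) = -9859 + 107 = -9752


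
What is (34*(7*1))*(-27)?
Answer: -6426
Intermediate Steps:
(34*(7*1))*(-27) = (34*7)*(-27) = 238*(-27) = -6426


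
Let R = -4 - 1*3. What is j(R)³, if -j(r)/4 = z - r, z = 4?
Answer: -85184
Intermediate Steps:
R = -7 (R = -4 - 3 = -7)
j(r) = -16 + 4*r (j(r) = -4*(4 - r) = -16 + 4*r)
j(R)³ = (-16 + 4*(-7))³ = (-16 - 28)³ = (-44)³ = -85184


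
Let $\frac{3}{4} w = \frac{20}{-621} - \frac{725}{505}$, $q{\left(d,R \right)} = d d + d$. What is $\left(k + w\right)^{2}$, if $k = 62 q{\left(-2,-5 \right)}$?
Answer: $\frac{527343091458304}{35405314569} \approx 14894.0$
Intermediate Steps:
$q{\left(d,R \right)} = d + d^{2}$ ($q{\left(d,R \right)} = d^{2} + d = d + d^{2}$)
$w = - \frac{368260}{188163}$ ($w = \frac{4 \left(\frac{20}{-621} - \frac{725}{505}\right)}{3} = \frac{4 \left(20 \left(- \frac{1}{621}\right) - \frac{145}{101}\right)}{3} = \frac{4 \left(- \frac{20}{621} - \frac{145}{101}\right)}{3} = \frac{4}{3} \left(- \frac{92065}{62721}\right) = - \frac{368260}{188163} \approx -1.9571$)
$k = 124$ ($k = 62 \left(- 2 \left(1 - 2\right)\right) = 62 \left(\left(-2\right) \left(-1\right)\right) = 62 \cdot 2 = 124$)
$\left(k + w\right)^{2} = \left(124 - \frac{368260}{188163}\right)^{2} = \left(\frac{22963952}{188163}\right)^{2} = \frac{527343091458304}{35405314569}$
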